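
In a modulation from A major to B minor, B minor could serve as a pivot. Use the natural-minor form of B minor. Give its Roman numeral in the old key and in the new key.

The scale of A major is A B C# D E F# G#; B is degree 2, and the triad built there (B-D-F#) is minor, so it is ii.
The scale of B minor (natural minor) is B C# D E F# G A; B is degree 1, and the triad built there (B-D-F#) is minor, so it is i.

ii in A major; i in B minor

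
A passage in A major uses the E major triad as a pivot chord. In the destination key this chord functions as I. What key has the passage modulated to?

E major

The numeral I denotes a major triad on scale degree 1. With E on degree 1, the tonic of the new key is E.
Degree 1 carries a major triad in major keys, so the destination is E major.
Check: the diatonic triads of E major are E (I), F♯m (ii), G♯m (iii), A (IV), B (V), C♯m (vi), D♯dim (vii°) — E major is indeed I.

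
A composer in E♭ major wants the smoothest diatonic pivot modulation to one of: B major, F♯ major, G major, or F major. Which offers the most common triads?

F major

Triads of E♭ major: E♭ (I), Fm (ii), Gm (iii), A♭ (IV), B♭ (V), Cm (vi), Ddim (vii°).
B major shares 0: none.
F♯ major shares 0: none.
G major shares 0: none.
F major shares 2: Gm, B♭.
The most common triads (2) are shared with F major.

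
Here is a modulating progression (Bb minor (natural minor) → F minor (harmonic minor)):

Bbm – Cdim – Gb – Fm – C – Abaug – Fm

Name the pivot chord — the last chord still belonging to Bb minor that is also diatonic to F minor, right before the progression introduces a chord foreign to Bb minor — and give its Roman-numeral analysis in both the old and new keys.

Fm — v in Bb minor, i in F minor

Chords diatonic to Bb minor: Bbm, Cdim, Db, Ebm, Fm, Gb, Ab.
Reading the progression, the first chord not in that set is C, so the modulation leaves Bb minor there.
The chord immediately before C is Fm, which is diatonic to both keys: v in Bb minor and i in F minor.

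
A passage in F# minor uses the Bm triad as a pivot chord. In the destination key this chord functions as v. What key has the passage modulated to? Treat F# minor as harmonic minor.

E minor

The numeral v denotes a minor triad on scale degree 5. With B on degree 5, the tonic of the new key is E.
Degree 5 carries a minor triad in natural-minor keys, so the destination is E minor.
Check: the diatonic triads of E minor (natural minor) are Em (i), F#dim (ii°), G (III), Am (iv), Bm (v), C (VI), D (VII) — Bm is indeed v.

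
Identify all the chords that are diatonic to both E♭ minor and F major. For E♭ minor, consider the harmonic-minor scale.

B♭

Triads in E♭ minor (harmonic minor): E♭m (i), Fdim (ii°), G♭aug (III+), A♭m (iv), B♭ (V), C♭ (VI), Ddim (vii°).
Triads in F major: F (I), Gm (ii), Am (iii), B♭ (IV), C (V), Dm (vi), Edim (vii°).
Shared triads with their functions: B♭ (V in E♭ minor, IV in F major).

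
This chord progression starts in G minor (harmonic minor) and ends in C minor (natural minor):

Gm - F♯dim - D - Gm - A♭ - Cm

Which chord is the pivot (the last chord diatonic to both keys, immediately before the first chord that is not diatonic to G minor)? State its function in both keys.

Chords diatonic to G minor: Gm, Adim, B♭aug, Cm, D, E♭, F♯dim.
Reading the progression, the first chord not in that set is A♭, so the modulation leaves G minor there.
The chord immediately before A♭ is Gm, which is diatonic to both keys: i in G minor and v in C minor.

Gm — i in G minor, v in C minor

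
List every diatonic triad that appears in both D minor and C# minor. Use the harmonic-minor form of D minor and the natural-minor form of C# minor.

A

Triads in D minor (harmonic minor): D minor (i), E diminished (ii°), F augmented (III+), G minor (iv), A major (V), Bb major (VI), C# diminished (vii°).
Triads in C# minor (natural minor): C# minor (i), D# diminished (ii°), E major (III), F# minor (iv), G# minor (v), A major (VI), B major (VII).
Shared triads with their functions: A major (V in D minor, VI in C# minor).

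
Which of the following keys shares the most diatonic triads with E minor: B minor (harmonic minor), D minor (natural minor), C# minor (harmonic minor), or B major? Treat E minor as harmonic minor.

Triads of E minor (harmonic minor): E minor (i), F# diminished (ii°), G augmented (III+), A minor (iv), B major (V), C major (VI), D# diminished (vii°).
B minor (harmonic minor) shares 1: Em.
D minor (natural minor) shares 2: Am, C.
C# minor (harmonic minor) shares 1: D#dim.
B major shares 1: B.
The most common triads (2) are shared with D minor.

D minor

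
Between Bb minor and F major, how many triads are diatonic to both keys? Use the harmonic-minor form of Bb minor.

Diatonic triads of Bb minor (harmonic minor): Bb minor (i), C diminished (ii°), Db augmented (III+), Eb minor (iv), F major (V), Gb major (VI), A diminished (vii°).
Diatonic triads of F major: F major (I), G minor (ii), A minor (iii), Bb major (IV), C major (V), D minor (vi), E diminished (vii°).
Matching root and quality in both lists: F major.
That gives 1 common triad.

1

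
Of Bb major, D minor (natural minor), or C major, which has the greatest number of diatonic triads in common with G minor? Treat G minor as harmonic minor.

Triads of G minor (harmonic minor): Gm (i), Adim (ii°), Bbaug (III+), Cm (iv), D (V), Eb (VI), F#dim (vii°).
Bb major shares 4: Gm, Adim, Cm, Eb.
D minor (natural minor) shares 1: Gm.
C major shares 0: none.
The most common triads (4) are shared with Bb major.

Bb major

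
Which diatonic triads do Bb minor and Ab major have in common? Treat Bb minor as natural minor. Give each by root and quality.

Bbm, Db, Fm, Ab

Triads in Bb minor (natural minor): Bb minor (i), C diminished (ii°), Db major (III), Eb minor (iv), F minor (v), Gb major (VI), Ab major (VII).
Triads in Ab major: Ab major (I), Bb minor (ii), C minor (iii), Db major (IV), Eb major (V), F minor (vi), G diminished (vii°).
Shared triads with their functions: Bb minor (i in Bb minor, ii in Ab major); Db major (III in Bb minor, IV in Ab major); F minor (v in Bb minor, vi in Ab major); Ab major (VII in Bb minor, I in Ab major).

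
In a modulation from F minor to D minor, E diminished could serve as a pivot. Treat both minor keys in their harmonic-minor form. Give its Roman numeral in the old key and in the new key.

The scale of F minor (harmonic minor) is F G A♭ B♭ C D♭ E; E is degree 7, and the triad built there (E-G-B♭) is diminished, so it is vii°.
The scale of D minor (harmonic minor) is D E F G A B♭ C♯; E is degree 2, and the triad built there (E-G-B♭) is diminished, so it is ii°.

vii° in F minor; ii° in D minor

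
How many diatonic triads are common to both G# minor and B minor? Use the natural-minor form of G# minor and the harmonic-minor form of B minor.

Diatonic triads of G# minor (natural minor): G# minor (i), A# diminished (ii°), B major (III), C# minor (iv), D# minor (v), E major (VI), F# major (VII).
Diatonic triads of B minor (harmonic minor): B minor (i), C# diminished (ii°), D augmented (III+), E minor (iv), F# major (V), G major (VI), A# diminished (vii°).
Matching root and quality in both lists: A# diminished, F# major.
That gives 2 common triads.

2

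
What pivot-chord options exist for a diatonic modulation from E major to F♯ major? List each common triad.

G♯m, B

Triads in E major: E major (I), F♯ minor (ii), G♯ minor (iii), A major (IV), B major (V), C♯ minor (vi), D♯ diminished (vii°).
Triads in F♯ major: F♯ major (I), G♯ minor (ii), A♯ minor (iii), B major (IV), C♯ major (V), D♯ minor (vi), E♯ diminished (vii°).
Shared triads with their functions: G♯ minor (iii in E major, ii in F♯ major); B major (V in E major, IV in F♯ major).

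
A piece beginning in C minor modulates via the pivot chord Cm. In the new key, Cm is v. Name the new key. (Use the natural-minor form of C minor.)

The numeral v denotes a minor triad on scale degree 5. With C on degree 5, the tonic of the new key is F.
Degree 5 carries a minor triad in natural-minor keys, so the destination is F minor.
Check: the diatonic triads of F minor (natural minor) are Fm (i), Gdim (ii°), Ab (III), Bbm (iv), Cm (v), Db (VI), Eb (VII) — Cm is indeed v.

F minor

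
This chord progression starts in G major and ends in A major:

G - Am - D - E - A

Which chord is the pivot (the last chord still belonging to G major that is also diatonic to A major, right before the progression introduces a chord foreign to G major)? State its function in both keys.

D — V in G major, IV in A major

Chords diatonic to G major: G, Am, Bm, C, D, Em, F#dim.
Reading the progression, the first chord not in that set is E, so the modulation leaves G major there.
The chord immediately before E is D, which is diatonic to both keys: V in G major and IV in A major.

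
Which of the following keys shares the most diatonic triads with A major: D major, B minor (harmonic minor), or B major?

Triads of A major: A (I), Bm (ii), C#m (iii), D (IV), E (V), F#m (vi), G#dim (vii°).
D major shares 4: A, Bm, D, F#m.
B minor (harmonic minor) shares 1: Bm.
B major shares 2: C#m, E.
The most common triads (4) are shared with D major.

D major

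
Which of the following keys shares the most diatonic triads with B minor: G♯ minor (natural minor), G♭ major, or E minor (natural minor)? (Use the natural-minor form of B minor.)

E minor

Triads of B minor (natural minor): B minor (i), C♯ diminished (ii°), D major (III), E minor (iv), F♯ minor (v), G major (VI), A major (VII).
G♯ minor (natural minor) shares 0: none.
G♭ major shares 0: none.
E minor (natural minor) shares 4: Bm, D, Em, G.
The most common triads (4) are shared with E minor.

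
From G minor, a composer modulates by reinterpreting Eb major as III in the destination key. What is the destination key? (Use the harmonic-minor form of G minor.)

C minor

The numeral III denotes a major triad on scale degree 3. With Eb on degree 3, the tonic of the new key is C.
Degree 3 carries a major triad in natural-minor keys, so the destination is C minor.
Check: the diatonic triads of C minor (natural minor) are Cm (i), Ddim (ii°), Eb (III), Fm (iv), Gm (v), Ab (VI), Bb (VII) — Eb major is indeed III.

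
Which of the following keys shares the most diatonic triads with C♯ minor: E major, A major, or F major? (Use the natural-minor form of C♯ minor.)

Triads of C♯ minor (natural minor): C♯ minor (i), D♯ diminished (ii°), E major (III), F♯ minor (iv), G♯ minor (v), A major (VI), B major (VII).
E major shares 7: C♯m, D♯dim, E, F♯m, G♯m, A, B.
A major shares 4: C♯m, E, F♯m, A.
F major shares 0: none.
The most common triads (7) are shared with E major.

E major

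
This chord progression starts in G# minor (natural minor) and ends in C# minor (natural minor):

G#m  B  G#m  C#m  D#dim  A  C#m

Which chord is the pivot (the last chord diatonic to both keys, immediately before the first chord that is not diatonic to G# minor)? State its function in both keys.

C#m — iv in G# minor, i in C# minor

Chords diatonic to G# minor: G#m, A#dim, B, C#m, D#m, E, F#.
Reading the progression, the first chord not in that set is D#dim, so the modulation leaves G# minor there.
The chord immediately before D#dim is C#m, which is diatonic to both keys: iv in G# minor and i in C# minor.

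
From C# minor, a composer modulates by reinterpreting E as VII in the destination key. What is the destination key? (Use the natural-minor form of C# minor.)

F# minor

The numeral VII denotes a major triad on scale degree 7. With E on degree 7, the tonic of the new key is F#.
Degree 7 carries a major triad in natural-minor keys, so the destination is F# minor.
Check: the diatonic triads of F# minor (natural minor) are F#m (i), G#dim (ii°), A (III), Bm (iv), C#m (v), D (VI), E (VII) — E is indeed VII.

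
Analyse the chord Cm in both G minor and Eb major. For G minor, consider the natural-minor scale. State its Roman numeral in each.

iv in G minor; vi in Eb major

The scale of G minor (natural minor) is G A Bb C D Eb F; C is degree 4, and the triad built there (C-Eb-G) is minor, so it is iv.
The scale of Eb major is Eb F G Ab Bb C D; C is degree 6, and the triad built there (C-Eb-G) is minor, so it is vi.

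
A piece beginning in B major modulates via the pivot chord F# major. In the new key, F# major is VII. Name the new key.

G# minor

The numeral VII denotes a major triad on scale degree 7. With F# on degree 7, the tonic of the new key is G#.
Degree 7 carries a major triad in natural-minor keys, so the destination is G# minor.
Check: the diatonic triads of G# minor (natural minor) are G#m (i), A#dim (ii°), B (III), C#m (iv), D#m (v), E (VI), F# (VII) — F# major is indeed VII.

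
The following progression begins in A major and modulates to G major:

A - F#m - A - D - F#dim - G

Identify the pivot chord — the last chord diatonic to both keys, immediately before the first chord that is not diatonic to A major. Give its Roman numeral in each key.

Chords diatonic to A major: A, Bm, C#m, D, E, F#m, G#dim.
Reading the progression, the first chord not in that set is F#dim, so the modulation leaves A major there.
The chord immediately before F#dim is D, which is diatonic to both keys: IV in A major and V in G major.

D — IV in A major, V in G major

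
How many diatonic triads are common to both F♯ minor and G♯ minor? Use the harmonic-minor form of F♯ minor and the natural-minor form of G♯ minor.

0

Diatonic triads of F♯ minor (harmonic minor): F♯ minor (i), G♯ diminished (ii°), A augmented (III+), B minor (iv), C♯ major (V), D major (VI), E♯ diminished (vii°).
Diatonic triads of G♯ minor (natural minor): G♯ minor (i), A♯ diminished (ii°), B major (III), C♯ minor (iv), D♯ minor (v), E major (VI), F♯ major (VII).
No triad has the same root and quality in both keys.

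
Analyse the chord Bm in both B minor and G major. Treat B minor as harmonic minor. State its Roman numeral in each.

i in B minor; iii in G major

The scale of B minor (harmonic minor) is B C# D E F# G A#; B is degree 1, and the triad built there (B-D-F#) is minor, so it is i.
The scale of G major is G A B C D E F#; B is degree 3, and the triad built there (B-D-F#) is minor, so it is iii.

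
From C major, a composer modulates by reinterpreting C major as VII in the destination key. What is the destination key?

D minor

The numeral VII denotes a major triad on scale degree 7. With C on degree 7, the tonic of the new key is D.
Degree 7 carries a major triad in natural-minor keys, so the destination is D minor.
Check: the diatonic triads of D minor (natural minor) are Dm (i), Edim (ii°), F (III), Gm (iv), Am (v), Bb (VI), C (VII) — C major is indeed VII.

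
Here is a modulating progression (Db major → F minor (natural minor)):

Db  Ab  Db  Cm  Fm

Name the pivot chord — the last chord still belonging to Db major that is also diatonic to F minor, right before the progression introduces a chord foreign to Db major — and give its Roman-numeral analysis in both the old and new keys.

Chords diatonic to Db major: Db, Ebm, Fm, Gb, Ab, Bbm, Cdim.
Reading the progression, the first chord not in that set is Cm, so the modulation leaves Db major there.
The chord immediately before Cm is Db, which is diatonic to both keys: I in Db major and VI in F minor.

Db — I in Db major, VI in F minor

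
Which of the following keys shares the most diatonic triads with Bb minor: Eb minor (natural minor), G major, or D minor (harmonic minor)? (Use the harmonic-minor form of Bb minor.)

Eb minor

Triads of Bb minor (harmonic minor): Bb minor (i), C diminished (ii°), Db augmented (III+), Eb minor (iv), F major (V), Gb major (VI), A diminished (vii°).
Eb minor (natural minor) shares 3: Bbm, Ebm, Gb.
G major shares 0: none.
D minor (harmonic minor) shares 0: none.
The most common triads (3) are shared with Eb minor.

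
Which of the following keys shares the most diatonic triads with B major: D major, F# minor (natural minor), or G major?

Triads of B major: B (I), C#m (ii), D#m (iii), E (IV), F# (V), G#m (vi), A#dim (vii°).
D major shares 0: none.
F# minor (natural minor) shares 2: C#m, E.
G major shares 0: none.
The most common triads (2) are shared with F# minor.

F# minor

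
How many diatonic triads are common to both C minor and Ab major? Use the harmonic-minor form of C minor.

Diatonic triads of C minor (harmonic minor): Cm (i), Ddim (ii°), Ebaug (III+), Fm (iv), G (V), Ab (VI), Bdim (vii°).
Diatonic triads of Ab major: Ab (I), Bbm (ii), Cm (iii), Db (IV), Eb (V), Fm (vi), Gdim (vii°).
Matching root and quality in both lists: Cm, Fm, Ab.
That gives 3 common triads.

3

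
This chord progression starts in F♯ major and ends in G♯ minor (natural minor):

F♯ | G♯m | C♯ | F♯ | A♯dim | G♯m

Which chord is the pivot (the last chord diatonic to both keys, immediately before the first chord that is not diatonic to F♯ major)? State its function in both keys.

F♯ — I in F♯ major, VII in G♯ minor

Chords diatonic to F♯ major: F♯, G♯m, A♯m, B, C♯, D♯m, E♯dim.
Reading the progression, the first chord not in that set is A♯dim, so the modulation leaves F♯ major there.
The chord immediately before A♯dim is F♯, which is diatonic to both keys: I in F♯ major and VII in G♯ minor.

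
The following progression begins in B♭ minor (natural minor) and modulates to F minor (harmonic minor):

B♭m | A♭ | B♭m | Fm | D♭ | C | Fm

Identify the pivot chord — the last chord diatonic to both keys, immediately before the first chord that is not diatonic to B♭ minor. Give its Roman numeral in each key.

Chords diatonic to B♭ minor: B♭m, Cdim, D♭, E♭m, Fm, G♭, A♭.
Reading the progression, the first chord not in that set is C, so the modulation leaves B♭ minor there.
The chord immediately before C is D♭, which is diatonic to both keys: III in B♭ minor and VI in F minor.

D♭ — III in B♭ minor, VI in F minor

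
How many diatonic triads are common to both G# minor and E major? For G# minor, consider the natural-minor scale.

Diatonic triads of G# minor (natural minor): G#m (i), A#dim (ii°), B (III), C#m (iv), D#m (v), E (VI), F# (VII).
Diatonic triads of E major: E (I), F#m (ii), G#m (iii), A (IV), B (V), C#m (vi), D#dim (vii°).
Matching root and quality in both lists: G#m, B, C#m, E.
That gives 4 common triads.

4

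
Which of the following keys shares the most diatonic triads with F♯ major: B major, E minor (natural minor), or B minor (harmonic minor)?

B major

Triads of F♯ major: F♯ (I), G♯m (ii), A♯m (iii), B (IV), C♯ (V), D♯m (vi), E♯dim (vii°).
B major shares 4: F♯, G♯m, B, D♯m.
E minor (natural minor) shares 0: none.
B minor (harmonic minor) shares 1: F♯.
The most common triads (4) are shared with B major.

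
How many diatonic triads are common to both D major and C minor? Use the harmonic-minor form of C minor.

1

Diatonic triads of D major: D major (I), E minor (ii), F# minor (iii), G major (IV), A major (V), B minor (vi), C# diminished (vii°).
Diatonic triads of C minor (harmonic minor): C minor (i), D diminished (ii°), Eb augmented (III+), F minor (iv), G major (V), Ab major (VI), B diminished (vii°).
Matching root and quality in both lists: G major.
That gives 1 common triad.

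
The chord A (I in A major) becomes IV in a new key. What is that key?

The numeral IV denotes a major triad on scale degree 4. With A on degree 4, the tonic of the new key is E.
Degree 4 carries a major triad in major keys, so the destination is E major.
Check: the diatonic triads of E major are E (I), F#m (ii), G#m (iii), A (IV), B (V), C#m (vi), D#dim (vii°) — A is indeed IV.

E major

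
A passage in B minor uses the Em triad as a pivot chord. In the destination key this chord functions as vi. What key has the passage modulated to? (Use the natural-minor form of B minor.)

G major

The numeral vi denotes a minor triad on scale degree 6. With E on degree 6, the tonic of the new key is G.
Degree 6 carries a minor triad in major keys, so the destination is G major.
Check: the diatonic triads of G major are G (I), Am (ii), Bm (iii), C (IV), D (V), Em (vi), F#dim (vii°) — Em is indeed vi.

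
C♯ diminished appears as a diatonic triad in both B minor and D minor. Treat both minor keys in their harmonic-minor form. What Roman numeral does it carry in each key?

ii° in B minor; vii° in D minor

The scale of B minor (harmonic minor) is B C♯ D E F♯ G A♯; C♯ is degree 2, and the triad built there (C♯-E-G) is diminished, so it is ii°.
The scale of D minor (harmonic minor) is D E F G A B♭ C♯; C♯ is degree 7, and the triad built there (C♯-E-G) is diminished, so it is vii°.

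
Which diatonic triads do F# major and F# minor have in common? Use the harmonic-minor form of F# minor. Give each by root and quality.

C#, E#dim

Triads in F# major: F# major (I), G# minor (ii), A# minor (iii), B major (IV), C# major (V), D# minor (vi), E# diminished (vii°).
Triads in F# minor (harmonic minor): F# minor (i), G# diminished (ii°), A augmented (III+), B minor (iv), C# major (V), D major (VI), E# diminished (vii°).
Shared triads with their functions: C# major (V in F# major, V in F# minor); E# diminished (vii° in F# major, vii° in F# minor).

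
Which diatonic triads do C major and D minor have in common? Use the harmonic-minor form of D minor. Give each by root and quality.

Dm

Triads in C major: C (I), Dm (ii), Em (iii), F (IV), G (V), Am (vi), Bdim (vii°).
Triads in D minor (harmonic minor): Dm (i), Edim (ii°), Faug (III+), Gm (iv), A (V), Bb (VI), C#dim (vii°).
Shared triads with their functions: Dm (ii in C major, i in D minor).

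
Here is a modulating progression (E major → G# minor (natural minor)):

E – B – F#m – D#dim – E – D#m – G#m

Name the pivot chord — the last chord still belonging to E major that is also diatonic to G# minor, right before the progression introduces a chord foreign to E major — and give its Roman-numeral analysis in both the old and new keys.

E — I in E major, VI in G# minor

Chords diatonic to E major: E, F#m, G#m, A, B, C#m, D#dim.
Reading the progression, the first chord not in that set is D#m, so the modulation leaves E major there.
The chord immediately before D#m is E, which is diatonic to both keys: I in E major and VI in G# minor.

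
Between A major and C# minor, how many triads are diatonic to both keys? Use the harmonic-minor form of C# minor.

3

Diatonic triads of A major: A (I), Bm (ii), C#m (iii), D (IV), E (V), F#m (vi), G#dim (vii°).
Diatonic triads of C# minor (harmonic minor): C#m (i), D#dim (ii°), Eaug (III+), F#m (iv), G# (V), A (VI), B#dim (vii°).
Matching root and quality in both lists: A, C#m, F#m.
That gives 3 common triads.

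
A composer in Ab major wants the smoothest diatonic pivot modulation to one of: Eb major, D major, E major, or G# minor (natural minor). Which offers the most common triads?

Eb major

Triads of Ab major: Ab (I), Bbm (ii), Cm (iii), Db (IV), Eb (V), Fm (vi), Gdim (vii°).
Eb major shares 4: Ab, Cm, Eb, Fm.
D major shares 0: none.
E major shares 0: none.
G# minor (natural minor) shares 0: none.
The most common triads (4) are shared with Eb major.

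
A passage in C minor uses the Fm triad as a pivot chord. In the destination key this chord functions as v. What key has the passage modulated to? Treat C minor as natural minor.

Bb minor

The numeral v denotes a minor triad on scale degree 5. With F on degree 5, the tonic of the new key is Bb.
Degree 5 carries a minor triad in natural-minor keys, so the destination is Bb minor.
Check: the diatonic triads of Bb minor (natural minor) are Bbm (i), Cdim (ii°), Db (III), Ebm (iv), Fm (v), Gb (VI), Ab (VII) — Fm is indeed v.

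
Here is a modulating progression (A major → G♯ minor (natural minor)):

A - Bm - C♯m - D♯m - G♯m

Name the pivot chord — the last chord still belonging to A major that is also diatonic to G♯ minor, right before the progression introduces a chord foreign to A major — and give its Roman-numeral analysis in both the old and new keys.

Chords diatonic to A major: A, Bm, C♯m, D, E, F♯m, G♯dim.
Reading the progression, the first chord not in that set is D♯m, so the modulation leaves A major there.
The chord immediately before D♯m is C♯m, which is diatonic to both keys: iii in A major and iv in G♯ minor.

C♯m — iii in A major, iv in G♯ minor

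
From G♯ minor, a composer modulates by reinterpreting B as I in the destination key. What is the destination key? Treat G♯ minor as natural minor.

B major

The numeral I denotes a major triad on scale degree 1. With B on degree 1, the tonic of the new key is B.
Degree 1 carries a major triad in major keys, so the destination is B major.
Check: the diatonic triads of B major are B (I), C♯m (ii), D♯m (iii), E (IV), F♯ (V), G♯m (vi), A♯dim (vii°) — B is indeed I.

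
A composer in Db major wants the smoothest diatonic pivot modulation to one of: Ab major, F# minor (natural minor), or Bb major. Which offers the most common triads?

Triads of Db major: Db major (I), Eb minor (ii), F minor (iii), Gb major (IV), Ab major (V), Bb minor (vi), C diminished (vii°).
Ab major shares 4: Db, Fm, Ab, Bbm.
F# minor (natural minor) shares 0: none.
Bb major shares 0: none.
The most common triads (4) are shared with Ab major.

Ab major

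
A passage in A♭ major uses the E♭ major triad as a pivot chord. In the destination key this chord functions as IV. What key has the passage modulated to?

B♭ major

The numeral IV denotes a major triad on scale degree 4. With E♭ on degree 4, the tonic of the new key is B♭.
Degree 4 carries a major triad in major keys, so the destination is B♭ major.
Check: the diatonic triads of B♭ major are B♭ (I), Cm (ii), Dm (iii), E♭ (IV), F (V), Gm (vi), Adim (vii°) — E♭ major is indeed IV.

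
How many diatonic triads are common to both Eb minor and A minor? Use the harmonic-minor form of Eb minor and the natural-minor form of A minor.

Diatonic triads of Eb minor (harmonic minor): Ebm (i), Fdim (ii°), Gbaug (III+), Abm (iv), Bb (V), Cb (VI), Ddim (vii°).
Diatonic triads of A minor (natural minor): Am (i), Bdim (ii°), C (III), Dm (iv), Em (v), F (VI), G (VII).
No triad has the same root and quality in both keys.

0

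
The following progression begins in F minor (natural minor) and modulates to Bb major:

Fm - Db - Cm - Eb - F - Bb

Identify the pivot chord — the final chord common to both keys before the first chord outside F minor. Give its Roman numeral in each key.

Chords diatonic to F minor: Fm, Gdim, Ab, Bbm, Cm, Db, Eb.
Reading the progression, the first chord not in that set is F, so the modulation leaves F minor there.
The chord immediately before F is Eb, which is diatonic to both keys: VII in F minor and IV in Bb major.

Eb — VII in F minor, IV in Bb major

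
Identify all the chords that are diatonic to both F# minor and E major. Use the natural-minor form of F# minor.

Triads in F# minor (natural minor): F#m (i), G#dim (ii°), A (III), Bm (iv), C#m (v), D (VI), E (VII).
Triads in E major: E (I), F#m (ii), G#m (iii), A (IV), B (V), C#m (vi), D#dim (vii°).
Shared triads with their functions: F#m (i in F# minor, ii in E major); A (III in F# minor, IV in E major); C#m (v in F# minor, vi in E major); E (VII in F# minor, I in E major).

F#m, A, C#m, E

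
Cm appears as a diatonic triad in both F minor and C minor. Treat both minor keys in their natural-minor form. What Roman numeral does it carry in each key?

The scale of F minor (natural minor) is F G Ab Bb C Db Eb; C is degree 5, and the triad built there (C-Eb-G) is minor, so it is v.
The scale of C minor (natural minor) is C D Eb F G Ab Bb; C is degree 1, and the triad built there (C-Eb-G) is minor, so it is i.

v in F minor; i in C minor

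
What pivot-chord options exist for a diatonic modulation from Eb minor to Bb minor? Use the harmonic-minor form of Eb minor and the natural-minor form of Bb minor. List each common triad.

Triads in Eb minor (harmonic minor): Ebm (i), Fdim (ii°), Gbaug (III+), Abm (iv), Bb (V), Cb (VI), Ddim (vii°).
Triads in Bb minor (natural minor): Bbm (i), Cdim (ii°), Db (III), Ebm (iv), Fm (v), Gb (VI), Ab (VII).
Shared triads with their functions: Ebm (i in Eb minor, iv in Bb minor).

Ebm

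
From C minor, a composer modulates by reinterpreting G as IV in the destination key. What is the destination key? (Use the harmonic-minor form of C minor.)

The numeral IV denotes a major triad on scale degree 4. With G on degree 4, the tonic of the new key is D.
Degree 4 carries a major triad in major keys, so the destination is D major.
Check: the diatonic triads of D major are D (I), Em (ii), F#m (iii), G (IV), A (V), Bm (vi), C#dim (vii°) — G is indeed IV.

D major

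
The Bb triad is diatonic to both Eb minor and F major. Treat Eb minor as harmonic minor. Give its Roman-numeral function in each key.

V in Eb minor; IV in F major

The scale of Eb minor (harmonic minor) is Eb F Gb Ab Bb Cb D; Bb is degree 5, and the triad built there (Bb-D-F) is major, so it is V.
The scale of F major is F G A Bb C D E; Bb is degree 4, and the triad built there (Bb-D-F) is major, so it is IV.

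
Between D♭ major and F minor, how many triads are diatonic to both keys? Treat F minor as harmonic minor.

3

Diatonic triads of D♭ major: D♭ (I), E♭m (ii), Fm (iii), G♭ (IV), A♭ (V), B♭m (vi), Cdim (vii°).
Diatonic triads of F minor (harmonic minor): Fm (i), Gdim (ii°), A♭aug (III+), B♭m (iv), C (V), D♭ (VI), Edim (vii°).
Matching root and quality in both lists: D♭, Fm, B♭m.
That gives 3 common triads.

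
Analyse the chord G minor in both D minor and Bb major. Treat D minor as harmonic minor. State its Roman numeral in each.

iv in D minor; vi in Bb major

The scale of D minor (harmonic minor) is D E F G A Bb C#; G is degree 4, and the triad built there (G-Bb-D) is minor, so it is iv.
The scale of Bb major is Bb C D Eb F G A; G is degree 6, and the triad built there (G-Bb-D) is minor, so it is vi.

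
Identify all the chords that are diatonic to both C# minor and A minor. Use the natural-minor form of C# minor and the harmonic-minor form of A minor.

E

Triads in C# minor (natural minor): C#m (i), D#dim (ii°), E (III), F#m (iv), G#m (v), A (VI), B (VII).
Triads in A minor (harmonic minor): Am (i), Bdim (ii°), Caug (III+), Dm (iv), E (V), F (VI), G#dim (vii°).
Shared triads with their functions: E (III in C# minor, V in A minor).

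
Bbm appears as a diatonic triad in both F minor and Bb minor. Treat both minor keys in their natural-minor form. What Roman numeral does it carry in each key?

iv in F minor; i in Bb minor

The scale of F minor (natural minor) is F G Ab Bb C Db Eb; Bb is degree 4, and the triad built there (Bb-Db-F) is minor, so it is iv.
The scale of Bb minor (natural minor) is Bb C Db Eb F Gb Ab; Bb is degree 1, and the triad built there (Bb-Db-F) is minor, so it is i.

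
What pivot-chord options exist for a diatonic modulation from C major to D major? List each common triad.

Em, G

Triads in C major: C (I), Dm (ii), Em (iii), F (IV), G (V), Am (vi), Bdim (vii°).
Triads in D major: D (I), Em (ii), F#m (iii), G (IV), A (V), Bm (vi), C#dim (vii°).
Shared triads with their functions: Em (iii in C major, ii in D major); G (V in C major, IV in D major).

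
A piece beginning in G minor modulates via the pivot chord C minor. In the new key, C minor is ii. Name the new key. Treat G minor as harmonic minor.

Bb major

The numeral ii denotes a minor triad on scale degree 2. With C on degree 2, the tonic of the new key is Bb.
Degree 2 carries a minor triad in major keys, so the destination is Bb major.
Check: the diatonic triads of Bb major are Bb (I), Cm (ii), Dm (iii), Eb (IV), F (V), Gm (vi), Adim (vii°) — C minor is indeed ii.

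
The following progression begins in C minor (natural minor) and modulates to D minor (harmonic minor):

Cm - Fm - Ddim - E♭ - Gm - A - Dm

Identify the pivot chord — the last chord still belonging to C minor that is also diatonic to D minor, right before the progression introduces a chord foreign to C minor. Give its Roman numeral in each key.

Gm — v in C minor, iv in D minor

Chords diatonic to C minor: Cm, Ddim, E♭, Fm, Gm, A♭, B♭.
Reading the progression, the first chord not in that set is A, so the modulation leaves C minor there.
The chord immediately before A is Gm, which is diatonic to both keys: v in C minor and iv in D minor.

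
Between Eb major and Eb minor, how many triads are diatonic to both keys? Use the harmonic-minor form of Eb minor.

Diatonic triads of Eb major: Eb (I), Fm (ii), Gm (iii), Ab (IV), Bb (V), Cm (vi), Ddim (vii°).
Diatonic triads of Eb minor (harmonic minor): Ebm (i), Fdim (ii°), Gbaug (III+), Abm (iv), Bb (V), Cb (VI), Ddim (vii°).
Matching root and quality in both lists: Bb, Ddim.
That gives 2 common triads.

2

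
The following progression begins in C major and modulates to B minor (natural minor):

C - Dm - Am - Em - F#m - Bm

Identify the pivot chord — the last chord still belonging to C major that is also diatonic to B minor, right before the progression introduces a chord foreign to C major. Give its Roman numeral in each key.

Em — iii in C major, iv in B minor

Chords diatonic to C major: C, Dm, Em, F, G, Am, Bdim.
Reading the progression, the first chord not in that set is F#m, so the modulation leaves C major there.
The chord immediately before F#m is Em, which is diatonic to both keys: iii in C major and iv in B minor.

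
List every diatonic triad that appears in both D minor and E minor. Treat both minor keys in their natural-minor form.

Am, C

Triads in D minor (natural minor): Dm (i), Edim (ii°), F (III), Gm (iv), Am (v), B♭ (VI), C (VII).
Triads in E minor (natural minor): Em (i), F♯dim (ii°), G (III), Am (iv), Bm (v), C (VI), D (VII).
Shared triads with their functions: Am (v in D minor, iv in E minor); C (VII in D minor, VI in E minor).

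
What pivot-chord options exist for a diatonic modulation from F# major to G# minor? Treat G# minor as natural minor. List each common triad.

F#, G#m, B, D#m

Triads in F# major: F# (I), G#m (ii), A#m (iii), B (IV), C# (V), D#m (vi), E#dim (vii°).
Triads in G# minor (natural minor): G#m (i), A#dim (ii°), B (III), C#m (iv), D#m (v), E (VI), F# (VII).
Shared triads with their functions: F# (I in F# major, VII in G# minor); G#m (ii in F# major, i in G# minor); B (IV in F# major, III in G# minor); D#m (vi in F# major, v in G# minor).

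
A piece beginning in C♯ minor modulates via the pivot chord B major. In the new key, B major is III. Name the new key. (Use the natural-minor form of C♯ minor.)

The numeral III denotes a major triad on scale degree 3. With B on degree 3, the tonic of the new key is G♯.
Degree 3 carries a major triad in natural-minor keys, so the destination is G♯ minor.
Check: the diatonic triads of G♯ minor (natural minor) are G♯m (i), A♯dim (ii°), B (III), C♯m (iv), D♯m (v), E (VI), F♯ (VII) — B major is indeed III.

G♯ minor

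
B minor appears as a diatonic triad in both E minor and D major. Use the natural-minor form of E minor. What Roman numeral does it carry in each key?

v in E minor; vi in D major

The scale of E minor (natural minor) is E F# G A B C D; B is degree 5, and the triad built there (B-D-F#) is minor, so it is v.
The scale of D major is D E F# G A B C#; B is degree 6, and the triad built there (B-D-F#) is minor, so it is vi.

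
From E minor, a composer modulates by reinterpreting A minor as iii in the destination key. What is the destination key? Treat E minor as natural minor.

F major

The numeral iii denotes a minor triad on scale degree 3. With A on degree 3, the tonic of the new key is F.
Degree 3 carries a minor triad in major keys, so the destination is F major.
Check: the diatonic triads of F major are F (I), Gm (ii), Am (iii), Bb (IV), C (V), Dm (vi), Edim (vii°) — A minor is indeed iii.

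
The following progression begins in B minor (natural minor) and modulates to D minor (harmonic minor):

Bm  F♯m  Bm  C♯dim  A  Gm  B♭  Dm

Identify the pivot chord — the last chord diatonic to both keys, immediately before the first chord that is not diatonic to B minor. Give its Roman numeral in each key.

A — VII in B minor, V in D minor

Chords diatonic to B minor: Bm, C♯dim, D, Em, F♯m, G, A.
Reading the progression, the first chord not in that set is Gm, so the modulation leaves B minor there.
The chord immediately before Gm is A, which is diatonic to both keys: VII in B minor and V in D minor.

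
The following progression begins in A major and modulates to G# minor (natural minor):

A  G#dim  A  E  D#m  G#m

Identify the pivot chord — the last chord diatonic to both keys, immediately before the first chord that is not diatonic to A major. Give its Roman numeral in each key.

E — V in A major, VI in G# minor

Chords diatonic to A major: A, Bm, C#m, D, E, F#m, G#dim.
Reading the progression, the first chord not in that set is D#m, so the modulation leaves A major there.
The chord immediately before D#m is E, which is diatonic to both keys: V in A major and VI in G# minor.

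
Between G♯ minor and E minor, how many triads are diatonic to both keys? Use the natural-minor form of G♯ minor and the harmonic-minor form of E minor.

1

Diatonic triads of G♯ minor (natural minor): G♯ minor (i), A♯ diminished (ii°), B major (III), C♯ minor (iv), D♯ minor (v), E major (VI), F♯ major (VII).
Diatonic triads of E minor (harmonic minor): E minor (i), F♯ diminished (ii°), G augmented (III+), A minor (iv), B major (V), C major (VI), D♯ diminished (vii°).
Matching root and quality in both lists: B major.
That gives 1 common triad.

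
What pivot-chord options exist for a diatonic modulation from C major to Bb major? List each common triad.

Dm, F

Triads in C major: C major (I), D minor (ii), E minor (iii), F major (IV), G major (V), A minor (vi), B diminished (vii°).
Triads in Bb major: Bb major (I), C minor (ii), D minor (iii), Eb major (IV), F major (V), G minor (vi), A diminished (vii°).
Shared triads with their functions: D minor (ii in C major, iii in Bb major); F major (IV in C major, V in Bb major).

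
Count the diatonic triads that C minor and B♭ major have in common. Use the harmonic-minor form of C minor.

Diatonic triads of C minor (harmonic minor): Cm (i), Ddim (ii°), E♭aug (III+), Fm (iv), G (V), A♭ (VI), Bdim (vii°).
Diatonic triads of B♭ major: B♭ (I), Cm (ii), Dm (iii), E♭ (IV), F (V), Gm (vi), Adim (vii°).
Matching root and quality in both lists: Cm.
That gives 1 common triad.

1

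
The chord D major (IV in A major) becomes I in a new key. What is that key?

D major

The numeral I denotes a major triad on scale degree 1. With D on degree 1, the tonic of the new key is D.
Degree 1 carries a major triad in major keys, so the destination is D major.
Check: the diatonic triads of D major are D (I), Em (ii), F#m (iii), G (IV), A (V), Bm (vi), C#dim (vii°) — D major is indeed I.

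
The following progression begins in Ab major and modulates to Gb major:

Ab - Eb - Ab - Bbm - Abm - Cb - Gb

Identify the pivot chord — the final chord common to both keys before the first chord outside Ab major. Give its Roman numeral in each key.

Bbm — ii in Ab major, iii in Gb major

Chords diatonic to Ab major: Ab, Bbm, Cm, Db, Eb, Fm, Gdim.
Reading the progression, the first chord not in that set is Abm, so the modulation leaves Ab major there.
The chord immediately before Abm is Bbm, which is diatonic to both keys: ii in Ab major and iii in Gb major.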